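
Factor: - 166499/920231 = - 13^( - 1) * 71^(  -  1)*167^1 = - 167/923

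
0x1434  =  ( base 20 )cic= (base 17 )10F4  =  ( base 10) 5172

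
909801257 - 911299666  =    -  1498409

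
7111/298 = 23 + 257/298 = 23.86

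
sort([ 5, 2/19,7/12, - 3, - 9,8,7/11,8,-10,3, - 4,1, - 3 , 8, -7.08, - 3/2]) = [ - 10, - 9, - 7.08, - 4, - 3, - 3, -3/2 , 2/19,7/12,7/11 , 1,3, 5,8, 8 , 8]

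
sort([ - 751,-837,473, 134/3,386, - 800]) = [  -  837, - 800 , - 751,134/3, 386,  473]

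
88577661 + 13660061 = 102237722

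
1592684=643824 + 948860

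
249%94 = 61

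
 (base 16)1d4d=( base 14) 2a3b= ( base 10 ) 7501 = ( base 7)30604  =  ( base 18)152D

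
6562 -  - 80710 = 87272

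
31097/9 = 31097/9 = 3455.22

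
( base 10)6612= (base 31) 6R9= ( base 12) 39b0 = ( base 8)14724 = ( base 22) dec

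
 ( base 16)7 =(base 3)21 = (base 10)7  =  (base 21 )7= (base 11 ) 7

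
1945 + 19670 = 21615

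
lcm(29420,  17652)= 88260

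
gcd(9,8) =1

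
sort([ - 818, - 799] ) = [ - 818, - 799]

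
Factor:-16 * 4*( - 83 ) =5312 = 2^6*83^1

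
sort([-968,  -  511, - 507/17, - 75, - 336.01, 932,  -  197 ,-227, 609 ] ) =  [ - 968,-511,-336.01 , - 227, - 197,-75, - 507/17,609,  932 ]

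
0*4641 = 0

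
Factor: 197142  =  2^1*3^1*11^1*29^1 * 103^1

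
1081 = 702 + 379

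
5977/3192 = 5977/3192  =  1.87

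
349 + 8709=9058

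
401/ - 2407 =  - 401/2407 = - 0.17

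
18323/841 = 21 + 662/841 = 21.79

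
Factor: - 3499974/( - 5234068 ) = 2^ ( - 1) * 3^2*7^ (-1)*53^( -1 )*3527^(-1 )*194443^1 =1749987/2617034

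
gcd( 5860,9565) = 5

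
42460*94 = 3991240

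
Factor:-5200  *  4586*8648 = -206230585600= -2^8*5^2*13^1 * 23^1 * 47^1*2293^1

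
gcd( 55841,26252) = 1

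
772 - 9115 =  - 8343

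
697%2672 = 697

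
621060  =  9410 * 66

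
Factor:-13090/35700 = -2^(-1 )*3^( - 1 )*5^(-1)*11^1 =- 11/30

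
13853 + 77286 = 91139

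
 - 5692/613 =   -  10+438/613 = - 9.29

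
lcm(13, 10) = 130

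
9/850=9/850 = 0.01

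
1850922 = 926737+924185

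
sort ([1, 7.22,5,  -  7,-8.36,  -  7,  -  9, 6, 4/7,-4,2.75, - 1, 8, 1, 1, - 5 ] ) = [-9,  -  8.36,- 7,-7, -5, - 4, - 1, 4/7,1, 1, 1,2.75,  5,6 , 7.22,8 ] 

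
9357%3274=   2809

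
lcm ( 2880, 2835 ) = 181440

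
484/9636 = 11/219 =0.05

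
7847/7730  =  7847/7730 =1.02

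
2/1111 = 2/1111 = 0.00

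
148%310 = 148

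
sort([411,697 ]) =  [ 411, 697 ]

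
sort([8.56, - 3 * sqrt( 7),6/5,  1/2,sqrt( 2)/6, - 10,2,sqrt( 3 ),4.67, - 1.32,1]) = [ - 10, -3*sqrt( 7 ), - 1.32,sqrt( 2) /6,1/2,1, 6/5,sqrt(3 ),2,4.67 , 8.56]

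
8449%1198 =63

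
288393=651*443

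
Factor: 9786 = 2^1*3^1*7^1*233^1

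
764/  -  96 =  - 191/24 = - 7.96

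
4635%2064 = 507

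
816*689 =562224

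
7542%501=27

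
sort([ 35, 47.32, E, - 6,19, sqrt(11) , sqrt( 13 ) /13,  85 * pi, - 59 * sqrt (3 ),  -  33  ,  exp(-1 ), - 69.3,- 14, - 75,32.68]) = [ -59 *sqrt( 3), - 75,  -  69.3,  -  33,  -  14,  -  6,sqrt ( 13)/13 , exp(  -  1),E, sqrt( 11 ),19, 32.68 , 35,47.32, 85*pi ]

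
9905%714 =623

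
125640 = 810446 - 684806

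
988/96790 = 494/48395 = 0.01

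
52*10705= 556660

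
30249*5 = 151245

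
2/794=1/397 = 0.00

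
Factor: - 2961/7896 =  - 3/8 = - 2^( - 3)*3^1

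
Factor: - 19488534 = - 2^1*3^1*13^1*249853^1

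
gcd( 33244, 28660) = 4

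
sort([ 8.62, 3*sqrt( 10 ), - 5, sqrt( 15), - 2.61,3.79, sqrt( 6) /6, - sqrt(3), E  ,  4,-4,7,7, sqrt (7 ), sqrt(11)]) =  [  -  5,-4,  -  2.61, - sqrt(3), sqrt( 6 ) /6,sqrt( 7)  ,  E, sqrt( 11 ), 3.79,sqrt( 15),4,7, 7, 8.62, 3*sqrt( 10 )]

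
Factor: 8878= 2^1*  23^1* 193^1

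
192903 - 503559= - 310656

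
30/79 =30/79 = 0.38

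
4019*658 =2644502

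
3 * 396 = 1188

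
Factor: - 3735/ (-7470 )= 2^( - 1 ) = 1/2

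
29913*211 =6311643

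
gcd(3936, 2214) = 246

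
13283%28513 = 13283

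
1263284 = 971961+291323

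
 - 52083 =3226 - 55309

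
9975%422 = 269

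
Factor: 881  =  881^1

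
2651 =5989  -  3338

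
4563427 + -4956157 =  - 392730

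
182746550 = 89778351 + 92968199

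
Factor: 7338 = 2^1*3^1  *  1223^1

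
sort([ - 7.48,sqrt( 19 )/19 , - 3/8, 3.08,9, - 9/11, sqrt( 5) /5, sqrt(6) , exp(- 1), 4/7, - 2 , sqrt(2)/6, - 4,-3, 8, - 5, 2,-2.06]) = [  -  7.48, - 5,-4, - 3,-2.06, - 2,-9/11,  -  3/8 , sqrt( 19)/19, sqrt(2 )/6, exp (  -  1), sqrt ( 5)/5, 4/7, 2, sqrt( 6), 3.08, 8,  9]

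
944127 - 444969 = 499158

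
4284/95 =45  +  9/95 = 45.09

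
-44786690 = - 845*53002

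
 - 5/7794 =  - 5/7794 = -0.00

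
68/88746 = 34/44373 = 0.00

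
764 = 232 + 532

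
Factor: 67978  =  2^1*41^1  *  829^1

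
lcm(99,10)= 990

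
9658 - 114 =9544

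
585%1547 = 585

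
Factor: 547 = 547^1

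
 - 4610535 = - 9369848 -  - 4759313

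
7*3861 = 27027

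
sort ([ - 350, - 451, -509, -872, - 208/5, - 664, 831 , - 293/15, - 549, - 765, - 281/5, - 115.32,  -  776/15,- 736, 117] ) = [ - 872, - 765, - 736 , - 664,- 549 ,- 509,-451, - 350, - 115.32 , - 281/5, - 776/15, - 208/5, - 293/15, 117, 831 ]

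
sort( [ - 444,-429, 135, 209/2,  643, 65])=[ - 444, -429, 65,209/2, 135, 643]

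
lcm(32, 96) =96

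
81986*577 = 47305922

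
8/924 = 2/231 = 0.01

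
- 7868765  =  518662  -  8387427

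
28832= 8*3604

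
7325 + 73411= 80736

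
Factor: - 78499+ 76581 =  - 1918 = - 2^1*7^1*137^1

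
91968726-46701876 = 45266850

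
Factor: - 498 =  - 2^1*3^1*83^1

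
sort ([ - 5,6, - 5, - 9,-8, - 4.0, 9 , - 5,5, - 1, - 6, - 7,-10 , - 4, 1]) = [ - 10, - 9  , - 8 ,-7, - 6,-5,- 5, - 5,  -  4.0,-4, - 1, 1,5,6,9 ]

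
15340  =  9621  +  5719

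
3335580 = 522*6390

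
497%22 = 13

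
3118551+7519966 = 10638517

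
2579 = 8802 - 6223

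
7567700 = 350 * 21622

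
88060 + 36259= 124319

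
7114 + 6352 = 13466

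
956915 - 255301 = 701614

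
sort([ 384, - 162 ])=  [ - 162, 384 ] 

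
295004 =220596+74408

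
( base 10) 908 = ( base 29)129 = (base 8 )1614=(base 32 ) sc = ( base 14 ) 48c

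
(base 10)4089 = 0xFF9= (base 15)1329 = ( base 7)14631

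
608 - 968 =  - 360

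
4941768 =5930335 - 988567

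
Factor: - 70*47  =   - 2^1*5^1*7^1*47^1  =  -  3290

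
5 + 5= 10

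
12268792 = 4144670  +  8124122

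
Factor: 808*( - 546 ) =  - 441168 =- 2^4 * 3^1*7^1*13^1*101^1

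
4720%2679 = 2041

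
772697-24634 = 748063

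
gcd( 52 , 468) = 52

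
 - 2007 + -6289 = -8296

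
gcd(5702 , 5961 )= 1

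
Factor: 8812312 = 2^3*23^1 * 47^1 * 1019^1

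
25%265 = 25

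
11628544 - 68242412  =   - 56613868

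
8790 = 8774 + 16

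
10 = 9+1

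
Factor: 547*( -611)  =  -334217  =  -13^1* 47^1*547^1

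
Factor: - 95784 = - 2^3*3^1 * 13^1*307^1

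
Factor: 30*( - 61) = -2^1*3^1 *5^1*61^1 =- 1830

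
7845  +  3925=11770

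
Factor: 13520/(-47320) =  - 2/7=- 2^1*7^ (-1)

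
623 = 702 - 79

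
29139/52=29139/52= 560.37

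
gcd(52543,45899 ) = 1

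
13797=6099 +7698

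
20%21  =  20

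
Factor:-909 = - 3^2 *101^1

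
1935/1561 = 1935/1561=1.24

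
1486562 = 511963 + 974599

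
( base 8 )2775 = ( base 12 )A79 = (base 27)22L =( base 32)1ft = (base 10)1533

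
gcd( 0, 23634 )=23634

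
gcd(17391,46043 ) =1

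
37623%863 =514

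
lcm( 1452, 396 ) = 4356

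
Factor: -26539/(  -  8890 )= 2^( - 1) * 5^( - 1) * 7^( - 1)*127^(- 1 ) * 26539^1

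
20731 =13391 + 7340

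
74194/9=74194/9 = 8243.78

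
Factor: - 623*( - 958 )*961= 2^1*7^1*31^2*89^1*479^1 = 573557474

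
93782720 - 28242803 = 65539917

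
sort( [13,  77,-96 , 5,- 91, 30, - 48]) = [ - 96, - 91, - 48,5,13, 30,77 ]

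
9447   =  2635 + 6812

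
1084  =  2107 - 1023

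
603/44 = 13 + 31/44 = 13.70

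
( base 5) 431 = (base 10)116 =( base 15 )7b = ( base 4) 1310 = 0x74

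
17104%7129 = 2846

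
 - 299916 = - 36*8331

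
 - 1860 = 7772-9632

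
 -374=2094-2468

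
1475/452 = 3+ 119/452 = 3.26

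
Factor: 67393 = 19^1*3547^1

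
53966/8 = 26983/4 = 6745.75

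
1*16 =16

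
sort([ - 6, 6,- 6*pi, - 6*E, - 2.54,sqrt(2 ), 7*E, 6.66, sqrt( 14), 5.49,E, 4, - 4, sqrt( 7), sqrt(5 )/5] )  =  [ - 6*pi, - 6*E,-6 , - 4, - 2.54,sqrt( 5)/5,  sqrt(2),sqrt( 7), E, sqrt( 14), 4, 5.49,6,6.66 , 7*E ]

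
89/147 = 89/147 = 0.61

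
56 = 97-41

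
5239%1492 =763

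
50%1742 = 50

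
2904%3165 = 2904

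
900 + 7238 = 8138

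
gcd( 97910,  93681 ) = 1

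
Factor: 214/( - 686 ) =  - 107/343 =- 7^( - 3)*107^1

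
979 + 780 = 1759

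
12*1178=14136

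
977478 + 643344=1620822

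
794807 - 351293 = 443514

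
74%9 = 2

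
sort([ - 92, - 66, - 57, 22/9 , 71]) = [ - 92, - 66, - 57 , 22/9, 71] 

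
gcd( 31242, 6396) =246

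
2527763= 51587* 49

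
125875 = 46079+79796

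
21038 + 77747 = 98785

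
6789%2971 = 847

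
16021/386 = 16021/386  =  41.51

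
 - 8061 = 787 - 8848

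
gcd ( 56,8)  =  8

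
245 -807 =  - 562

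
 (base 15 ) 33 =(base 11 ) 44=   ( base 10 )48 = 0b110000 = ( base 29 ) 1J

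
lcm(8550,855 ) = 8550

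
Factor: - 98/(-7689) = 2^1*3^( - 1)*7^2*11^( - 1)*233^( - 1 ) 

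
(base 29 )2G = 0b1001010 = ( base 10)74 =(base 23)35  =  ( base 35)24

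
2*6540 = 13080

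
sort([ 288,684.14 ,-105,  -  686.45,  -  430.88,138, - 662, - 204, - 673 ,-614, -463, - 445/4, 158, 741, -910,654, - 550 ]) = [-910, - 686.45, - 673,-662,- 614,-550, - 463, - 430.88 , - 204, - 445/4, - 105 , 138,158, 288,654 , 684.14, 741 ]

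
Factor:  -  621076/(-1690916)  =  155269/422729 = 79^( - 1)*5351^(- 1)*155269^1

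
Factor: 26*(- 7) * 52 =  - 9464 = -2^3  *  7^1*13^2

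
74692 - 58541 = 16151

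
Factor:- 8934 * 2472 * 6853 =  - 2^4*3^2*7^1*11^1*89^1*103^1*1489^1 = -  151347463344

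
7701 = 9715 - 2014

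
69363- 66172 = 3191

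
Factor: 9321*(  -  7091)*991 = - 3^1*7^1*13^1*239^1*991^1*1013^1 = -65500354101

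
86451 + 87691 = 174142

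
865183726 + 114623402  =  979807128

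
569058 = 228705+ 340353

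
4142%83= 75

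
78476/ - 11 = - 78476/11 = - 7134.18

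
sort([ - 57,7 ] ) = [ - 57, 7] 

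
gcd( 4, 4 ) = 4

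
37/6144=37/6144 = 0.01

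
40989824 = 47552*862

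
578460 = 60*9641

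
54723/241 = 54723/241 =227.07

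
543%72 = 39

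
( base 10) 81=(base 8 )121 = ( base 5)311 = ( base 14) 5b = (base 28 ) 2p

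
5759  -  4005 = 1754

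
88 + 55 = 143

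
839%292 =255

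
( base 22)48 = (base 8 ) 140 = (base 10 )96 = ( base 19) 51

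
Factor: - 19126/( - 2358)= 3^(  -  2)*73^1=73/9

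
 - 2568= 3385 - 5953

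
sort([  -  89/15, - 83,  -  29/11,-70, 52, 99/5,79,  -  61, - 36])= [-83, - 70,-61,  -  36, - 89/15,- 29/11,  99/5, 52,79] 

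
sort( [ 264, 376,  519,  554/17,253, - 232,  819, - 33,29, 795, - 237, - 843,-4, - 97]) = [ - 843 , - 237 , - 232,-97, - 33 , - 4,29, 554/17,  253,264, 376,519,795, 819] 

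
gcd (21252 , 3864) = 1932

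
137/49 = 2 + 39/49 = 2.80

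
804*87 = 69948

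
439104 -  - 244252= 683356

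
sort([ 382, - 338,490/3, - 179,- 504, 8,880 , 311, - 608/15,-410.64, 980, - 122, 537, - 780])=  [ - 780,-504, - 410.64, - 338, - 179, - 122, - 608/15,  8, 490/3, 311, 382, 537, 880, 980]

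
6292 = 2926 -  - 3366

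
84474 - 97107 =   -  12633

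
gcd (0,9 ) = 9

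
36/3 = 12   =  12.00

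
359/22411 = 359/22411= 0.02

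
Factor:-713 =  - 23^1*31^1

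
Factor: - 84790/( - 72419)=2^1*5^1*61^1*521^( - 1 ) = 610/521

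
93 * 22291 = 2073063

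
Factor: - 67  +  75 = 2^3=8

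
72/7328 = 9/916 = 0.01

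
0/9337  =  0 = 0.00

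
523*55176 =28857048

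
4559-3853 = 706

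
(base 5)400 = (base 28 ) 3G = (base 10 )100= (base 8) 144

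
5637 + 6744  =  12381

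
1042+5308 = 6350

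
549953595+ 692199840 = 1242153435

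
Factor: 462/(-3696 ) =  -  2^ (  -  3) = - 1/8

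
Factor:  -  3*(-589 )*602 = 1063734  =  2^1*3^1*7^1*19^1 * 31^1 * 43^1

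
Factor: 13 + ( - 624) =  - 13^1*47^1 = -  611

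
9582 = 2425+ 7157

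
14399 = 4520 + 9879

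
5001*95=475095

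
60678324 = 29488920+31189404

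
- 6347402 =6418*( - 989 ) 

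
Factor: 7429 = 17^1*19^1*23^1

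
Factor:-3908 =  - 2^2*977^1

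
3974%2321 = 1653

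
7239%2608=2023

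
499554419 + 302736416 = 802290835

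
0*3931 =0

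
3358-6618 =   -  3260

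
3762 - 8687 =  - 4925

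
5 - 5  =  0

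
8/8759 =8/8759 = 0.00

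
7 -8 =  - 1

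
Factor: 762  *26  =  2^2*3^1 * 13^1*127^1 = 19812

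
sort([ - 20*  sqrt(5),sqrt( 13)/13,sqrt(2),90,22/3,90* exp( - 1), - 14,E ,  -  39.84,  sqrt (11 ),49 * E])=[-20*sqrt ( 5) , - 39.84, - 14,sqrt( 13) /13, sqrt(2 ),E,  sqrt( 11), 22/3, 90 * exp( - 1 ), 90, 49*E]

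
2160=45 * 48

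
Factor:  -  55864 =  - 2^3*6983^1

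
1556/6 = 778/3 = 259.33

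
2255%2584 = 2255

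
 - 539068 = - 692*779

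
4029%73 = 14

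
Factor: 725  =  5^2*29^1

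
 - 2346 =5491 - 7837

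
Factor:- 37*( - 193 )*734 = 5241494 = 2^1*37^1*193^1*367^1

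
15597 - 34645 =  - 19048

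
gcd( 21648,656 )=656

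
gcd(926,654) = 2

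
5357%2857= 2500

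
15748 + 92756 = 108504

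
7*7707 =53949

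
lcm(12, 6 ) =12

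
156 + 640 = 796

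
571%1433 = 571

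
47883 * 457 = 21882531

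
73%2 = 1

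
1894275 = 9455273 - 7560998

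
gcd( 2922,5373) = 3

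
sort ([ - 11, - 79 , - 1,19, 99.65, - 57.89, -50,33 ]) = [ -79, - 57.89, - 50, - 11, - 1, 19, 33, 99.65]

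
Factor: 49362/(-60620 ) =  - 2^( - 1 )*3^1*5^( - 1 )*7^(  -  1 ) * 19^1 = -  57/70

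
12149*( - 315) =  - 3826935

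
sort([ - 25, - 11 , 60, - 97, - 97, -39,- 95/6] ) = [-97, - 97, - 39, - 25 ,  -  95/6, - 11,  60]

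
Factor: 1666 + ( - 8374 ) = - 2^2*3^1*13^1*43^1 = - 6708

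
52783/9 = 52783/9  =  5864.78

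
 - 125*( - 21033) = 2629125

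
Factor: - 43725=-3^1*5^2 *11^1*53^1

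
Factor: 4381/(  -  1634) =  - 2^( - 1 )*13^1*19^ ( - 1)*43^(- 1 )*337^1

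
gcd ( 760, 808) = 8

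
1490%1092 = 398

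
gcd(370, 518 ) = 74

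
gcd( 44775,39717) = 9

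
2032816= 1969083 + 63733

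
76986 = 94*819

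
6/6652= 3/3326 = 0.00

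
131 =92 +39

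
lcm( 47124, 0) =0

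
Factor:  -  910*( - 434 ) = 2^2*5^1*7^2*13^1*31^1  =  394940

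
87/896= 87/896 =0.10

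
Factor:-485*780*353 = - 133539900 =- 2^2 * 3^1*5^2*13^1 * 97^1*353^1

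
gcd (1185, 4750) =5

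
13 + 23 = 36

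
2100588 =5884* 357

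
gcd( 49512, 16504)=16504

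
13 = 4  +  9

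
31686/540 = 5281/90=58.68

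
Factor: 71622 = 2^1*3^2*23^1* 173^1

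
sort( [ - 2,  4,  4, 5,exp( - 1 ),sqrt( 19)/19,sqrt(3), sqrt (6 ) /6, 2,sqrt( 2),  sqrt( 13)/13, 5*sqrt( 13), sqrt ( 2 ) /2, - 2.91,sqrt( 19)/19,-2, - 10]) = [ - 10,-2.91, - 2, - 2, sqrt( 19 ) /19,  sqrt( 19)/19,sqrt( 13)/13,exp( -1),sqrt (6)/6, sqrt( 2)/2 , sqrt( 2 ),sqrt(3),  2,4,4 , 5, 5 * sqrt ( 13) ]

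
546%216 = 114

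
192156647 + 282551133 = 474707780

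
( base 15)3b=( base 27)22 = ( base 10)56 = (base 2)111000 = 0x38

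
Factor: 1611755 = 5^1 * 322351^1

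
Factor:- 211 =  - 211^1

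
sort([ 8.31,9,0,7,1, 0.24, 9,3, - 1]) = [ - 1, 0, 0.24,  1, 3, 7, 8.31,9,  9] 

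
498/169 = 498/169= 2.95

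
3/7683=1/2561=0.00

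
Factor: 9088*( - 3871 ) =  -  2^7 *7^2 * 71^1*79^1 = - 35179648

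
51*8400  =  428400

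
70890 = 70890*1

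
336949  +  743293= 1080242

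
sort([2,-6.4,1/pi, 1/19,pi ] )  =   [-6.4, 1/19 , 1/pi,  2, pi]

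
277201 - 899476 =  - 622275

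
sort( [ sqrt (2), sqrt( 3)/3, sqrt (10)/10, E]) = [ sqrt( 10)/10,  sqrt(  3)/3,sqrt( 2),E ] 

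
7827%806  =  573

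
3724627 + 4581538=8306165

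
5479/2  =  2739 + 1/2= 2739.50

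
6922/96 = 3461/48 = 72.10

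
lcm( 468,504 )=6552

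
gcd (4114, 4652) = 2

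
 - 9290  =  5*(- 1858) 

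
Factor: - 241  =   -241^1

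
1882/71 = 1882/71 = 26.51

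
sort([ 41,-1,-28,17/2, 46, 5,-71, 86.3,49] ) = [ - 71, - 28,-1, 5,17/2,41, 46, 49, 86.3 ] 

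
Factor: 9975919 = 409^1 * 24391^1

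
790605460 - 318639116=471966344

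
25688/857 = 29 + 835/857=29.97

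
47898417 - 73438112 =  - 25539695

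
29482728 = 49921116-20438388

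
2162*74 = 159988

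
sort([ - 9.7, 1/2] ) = [ - 9.7, 1/2 ] 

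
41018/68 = 603+7/34 = 603.21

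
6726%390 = 96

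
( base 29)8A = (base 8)362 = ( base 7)464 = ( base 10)242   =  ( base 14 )134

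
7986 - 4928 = 3058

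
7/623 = 1/89=0.01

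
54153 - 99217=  - 45064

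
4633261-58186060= - 53552799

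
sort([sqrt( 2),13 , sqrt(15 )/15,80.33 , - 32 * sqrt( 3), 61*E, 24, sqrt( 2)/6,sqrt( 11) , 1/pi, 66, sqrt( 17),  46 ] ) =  [ - 32 * sqrt( 3 ), sqrt( 2)/6, sqrt( 15)/15,1/pi,sqrt( 2 ),sqrt (11 ),sqrt( 17),13, 24,46,66 , 80.33,  61*E ]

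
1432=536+896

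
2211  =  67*33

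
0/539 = 0 = 0.00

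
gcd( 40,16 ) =8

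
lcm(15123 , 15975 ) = 1134225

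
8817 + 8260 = 17077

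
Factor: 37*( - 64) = -2^6*37^1 = - 2368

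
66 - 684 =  - 618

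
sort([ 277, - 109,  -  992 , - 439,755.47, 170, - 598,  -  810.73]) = [-992, - 810.73,-598 , - 439, - 109 , 170,277,755.47]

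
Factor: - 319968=-2^5 * 3^2*11^1*101^1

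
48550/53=48550/53= 916.04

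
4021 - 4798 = -777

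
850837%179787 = 131689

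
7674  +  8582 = 16256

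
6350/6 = 3175/3 =1058.33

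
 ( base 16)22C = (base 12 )3A4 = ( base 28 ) jo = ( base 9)677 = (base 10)556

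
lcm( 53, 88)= 4664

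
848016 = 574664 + 273352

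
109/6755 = 109/6755 = 0.02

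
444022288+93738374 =537760662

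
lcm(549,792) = 48312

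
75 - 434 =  - 359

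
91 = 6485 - 6394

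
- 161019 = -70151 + -90868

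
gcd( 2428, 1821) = 607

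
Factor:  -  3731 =-7^1*13^1*41^1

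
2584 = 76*34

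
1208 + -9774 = - 8566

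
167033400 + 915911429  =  1082944829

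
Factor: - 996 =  -2^2*3^1*83^1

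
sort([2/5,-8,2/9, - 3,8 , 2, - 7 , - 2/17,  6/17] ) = [  -  8,-7, - 3 , - 2/17, 2/9, 6/17, 2/5, 2,8 ] 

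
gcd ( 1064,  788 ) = 4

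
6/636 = 1/106 = 0.01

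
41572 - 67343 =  - 25771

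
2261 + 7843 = 10104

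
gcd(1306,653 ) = 653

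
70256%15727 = 7348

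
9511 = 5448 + 4063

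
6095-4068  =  2027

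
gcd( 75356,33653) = 1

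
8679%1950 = 879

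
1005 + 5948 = 6953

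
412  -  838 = -426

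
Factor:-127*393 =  - 49911 = - 3^1*127^1*131^1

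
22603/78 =289 + 61/78 = 289.78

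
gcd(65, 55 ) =5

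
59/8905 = 59/8905  =  0.01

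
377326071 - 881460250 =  - 504134179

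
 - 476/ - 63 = 68/9=7.56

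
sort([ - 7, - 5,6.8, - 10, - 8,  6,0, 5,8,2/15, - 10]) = [ - 10, - 10, - 8, - 7, - 5, 0,2/15, 5,6, 6.8,8 ]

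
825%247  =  84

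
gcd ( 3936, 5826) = 6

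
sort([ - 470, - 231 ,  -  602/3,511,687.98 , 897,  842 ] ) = [ - 470, - 231, - 602/3, 511,687.98,842 , 897] 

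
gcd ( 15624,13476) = 12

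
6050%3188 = 2862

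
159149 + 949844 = 1108993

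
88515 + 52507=141022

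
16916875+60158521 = 77075396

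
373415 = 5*74683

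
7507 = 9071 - 1564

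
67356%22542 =22272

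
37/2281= 37/2281 =0.02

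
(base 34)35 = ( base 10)107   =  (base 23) 4F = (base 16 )6B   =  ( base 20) 57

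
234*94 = 21996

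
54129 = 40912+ 13217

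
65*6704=435760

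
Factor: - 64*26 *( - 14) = 23296 = 2^8*7^1*13^1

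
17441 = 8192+9249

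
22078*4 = 88312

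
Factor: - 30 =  - 2^1*3^1* 5^1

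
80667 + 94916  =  175583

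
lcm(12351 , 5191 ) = 358179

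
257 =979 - 722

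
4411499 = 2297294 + 2114205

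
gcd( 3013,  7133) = 1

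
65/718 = 65/718 = 0.09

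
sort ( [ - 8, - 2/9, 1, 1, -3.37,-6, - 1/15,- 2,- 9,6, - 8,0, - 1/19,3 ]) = [ - 9 , - 8,  -  8, - 6, - 3.37, - 2, - 2/9, - 1/15, - 1/19, 0,1, 1, 3, 6] 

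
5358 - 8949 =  - 3591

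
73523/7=10503 + 2/7= 10503.29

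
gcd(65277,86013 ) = 9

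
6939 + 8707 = 15646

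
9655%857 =228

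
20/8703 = 20/8703 = 0.00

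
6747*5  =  33735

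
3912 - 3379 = 533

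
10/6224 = 5/3112 =0.00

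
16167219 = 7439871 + 8727348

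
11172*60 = 670320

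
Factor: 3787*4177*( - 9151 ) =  - 7^1 * 541^1*4177^1*9151^1 = - 144753254149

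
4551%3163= 1388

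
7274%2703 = 1868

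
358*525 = 187950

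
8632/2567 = 3  +  931/2567=3.36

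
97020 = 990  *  98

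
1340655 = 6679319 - 5338664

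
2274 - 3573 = - 1299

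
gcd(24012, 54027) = 6003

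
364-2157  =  -1793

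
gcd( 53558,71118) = 878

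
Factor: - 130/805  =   -26/161  =  - 2^1*7^(  -  1)*13^1 * 23^( - 1) 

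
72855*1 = 72855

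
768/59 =13 + 1/59 = 13.02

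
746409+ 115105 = 861514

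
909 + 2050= 2959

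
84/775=84/775 = 0.11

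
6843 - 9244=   -  2401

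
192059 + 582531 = 774590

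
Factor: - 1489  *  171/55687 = - 254619/55687 = -3^2 * 19^1*233^( -1 )*239^( - 1 ) * 1489^1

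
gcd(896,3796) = 4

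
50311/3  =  16770 + 1/3 = 16770.33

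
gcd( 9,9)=9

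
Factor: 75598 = 2^1* 37799^1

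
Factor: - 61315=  - 5^1*12263^1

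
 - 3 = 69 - 72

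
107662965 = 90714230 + 16948735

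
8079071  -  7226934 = 852137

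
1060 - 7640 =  - 6580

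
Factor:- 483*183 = -88389 = -  3^2*7^1*23^1*61^1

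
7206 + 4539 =11745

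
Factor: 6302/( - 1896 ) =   -  3151/948 = -  2^( - 2)*3^ (-1)*23^1*79^(-1)*137^1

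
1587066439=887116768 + 699949671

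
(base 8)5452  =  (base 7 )11222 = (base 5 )42413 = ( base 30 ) 358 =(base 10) 2858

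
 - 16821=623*( - 27 ) 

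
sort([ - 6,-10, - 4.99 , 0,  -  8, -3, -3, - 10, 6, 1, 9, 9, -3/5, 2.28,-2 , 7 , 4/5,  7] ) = [- 10, - 10, -8,-6, -4.99, - 3, - 3,-2, - 3/5, 0,  4/5, 1,2.28, 6, 7,7, 9, 9]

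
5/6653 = 5/6653 = 0.00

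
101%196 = 101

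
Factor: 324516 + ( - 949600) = -2^2*31^1*71^2 = - 625084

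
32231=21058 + 11173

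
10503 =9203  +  1300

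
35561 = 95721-60160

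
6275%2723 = 829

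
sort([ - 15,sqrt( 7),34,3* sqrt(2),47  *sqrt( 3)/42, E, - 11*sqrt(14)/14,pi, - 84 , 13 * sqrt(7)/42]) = [ - 84,  -  15,  -  11 * sqrt(14)/14, 13* sqrt( 7 )/42,47*sqrt(3)/42, sqrt(7 ),E, pi,3* sqrt(2),34]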